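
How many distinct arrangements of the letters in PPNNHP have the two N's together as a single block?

Treat the 2 copies of N as a single block. The multiset to arrange is then {NN, H, P, P, P}, 5 items in all.
That gives (5)!/(3!) = 20 arrangements.

20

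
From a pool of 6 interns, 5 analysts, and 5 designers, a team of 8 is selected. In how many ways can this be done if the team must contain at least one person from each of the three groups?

12495

With no constraint there are C(16,8) = 12870 possible selections.
Selections missing a whole group: no interns → C(10,8) = 45; no analysts → C(11,8) = 165; no designers → C(11,8) = 165.
Add back selections omitting two groups (i.e. drawn from a single group): C(6,8) + C(5,8) + C(5,8) = 0.
By inclusion–exclusion: 12870 − 375 + 0 = 12495.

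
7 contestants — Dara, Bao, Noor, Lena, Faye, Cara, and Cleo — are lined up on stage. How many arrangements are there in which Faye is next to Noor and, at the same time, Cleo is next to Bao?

480

Treat {Faye,Noor} as one block (2 orders) and {Cleo,Bao} as another (2 orders).
That leaves 5 units to arrange: 2 × 2 × 5! = 4 × 120 = 480.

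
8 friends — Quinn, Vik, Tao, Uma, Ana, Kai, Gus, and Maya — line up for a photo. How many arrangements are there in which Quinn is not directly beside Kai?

There are 8! = 40320 arrangements in all. If Quinn and Kai are adjacent, merging them into one block gives 2·(7)! = 10080 arrangements.
So 40320 − 10080 = 30240 arrangements keep them apart.

30240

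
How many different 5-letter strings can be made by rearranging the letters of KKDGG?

The 5 letters of KKDGG have repeats: G appearing twice and K appearing twice.
The number of distinct arrangements is 5!/(2!·2!) = 120/4 = 30.

30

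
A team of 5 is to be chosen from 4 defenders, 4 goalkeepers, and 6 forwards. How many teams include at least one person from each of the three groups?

With no constraint there are C(14,5) = 2002 possible selections.
Subtract selections that omit an entire group: no defenders → C(10,5) = 252; no goalkeepers → C(10,5) = 252; no forwards → C(8,5) = 56.
Add back selections omitting two groups (i.e. drawn from a single group): C(4,5) + C(4,5) + C(6,5) = 6.
By inclusion–exclusion: 2002 − 560 + 6 = 1448.

1448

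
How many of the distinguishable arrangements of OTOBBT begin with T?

30

With the first slot taken by T, it remains to arrange the other 5 letters (OOBBT).
Those 5 letters have B appearing twice and O appearing twice, giving (5)!/(2!·2!) = 30.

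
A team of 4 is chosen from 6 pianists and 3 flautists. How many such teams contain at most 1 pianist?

Split by how many pianists are chosen (0 through 1).
Sum: C(6,0)·C(3,4) + C(6,1)·C(3,3) = 0 + 6 = 6.

6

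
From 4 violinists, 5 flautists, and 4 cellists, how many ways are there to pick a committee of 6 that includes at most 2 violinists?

Split by how many violinists are chosen (0 through 2).
Sum: C(4,0)·C(9,6) + C(4,1)·C(9,5) + C(4,2)·C(9,4) = 84 + 504 + 756 = 1344.

1344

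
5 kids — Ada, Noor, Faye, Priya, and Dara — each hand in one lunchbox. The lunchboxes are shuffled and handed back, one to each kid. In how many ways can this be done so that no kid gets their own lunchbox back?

44

Count assignments avoiding every fixed point. For any j of the 5 kids fixed to their own lunchbox, the other 5−j can be arranged in (5−j)! ways.
By inclusion–exclusion this is Σ_{j=0}^{5} (−1)^j C(5,j)·(5−j)!.
Computing: 120 − 120 + 60 − 20 + 5 − 1 = 44.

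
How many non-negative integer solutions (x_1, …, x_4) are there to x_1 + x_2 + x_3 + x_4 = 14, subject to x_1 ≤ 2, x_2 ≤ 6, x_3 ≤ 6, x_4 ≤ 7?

By stars and bars, unrestricted non-negative solutions to x_1+…+x_4 = 14 number C(14+3,3) = 680.
Subtract solutions that violate a single cap (substitute x_i' = x_i − (cap_i+1)): x_1 ≥ 3 gives C(14,3) = 364; x_2 ≥ 7 gives C(10,3) = 120; x_3 ≥ 7 gives C(10,3) = 120; x_4 ≥ 8 gives C(9,3) = 84. Together 688.
Add back pairs where two caps are both exceeded: 35 + 35 + 20 + 1 + 0 + 0 = 91.
By inclusion–exclusion the count is 680 − 688 + 91 = 83.

83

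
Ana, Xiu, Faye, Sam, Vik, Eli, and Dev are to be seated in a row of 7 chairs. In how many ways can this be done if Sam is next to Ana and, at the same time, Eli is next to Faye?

480

Treat {Sam,Ana} as one block (2 orders) and {Eli,Faye} as another (2 orders).
That leaves 5 units to arrange: 2 × 2 × 5! = 4 × 120 = 480.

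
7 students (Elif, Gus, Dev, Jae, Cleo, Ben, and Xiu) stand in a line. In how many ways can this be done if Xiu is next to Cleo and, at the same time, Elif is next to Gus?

Treat {Xiu,Cleo} as one block (2 orders) and {Elif,Gus} as another (2 orders).
That leaves 5 units to arrange: 2 × 2 × 5! = 4 × 120 = 480.

480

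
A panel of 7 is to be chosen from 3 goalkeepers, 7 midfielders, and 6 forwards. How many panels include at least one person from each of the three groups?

9569

Unrestricted: C(16,7) = 11440 ways to pick any 7 of the 16.
Selections missing a whole group: no goalkeepers → C(13,7) = 1716; no midfielders → C(9,7) = 36; no forwards → C(10,7) = 120.
Add back selections omitting two groups (i.e. drawn from a single group): C(3,7) + C(7,7) + C(6,7) = 1.
By inclusion–exclusion: 11440 − 1872 + 1 = 9569.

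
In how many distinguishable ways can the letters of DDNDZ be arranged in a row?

20

The 5 letters of DDNDZ have repeats: D appearing 3 times.
The number of distinct arrangements is 5!/(3!) = 120/6 = 20.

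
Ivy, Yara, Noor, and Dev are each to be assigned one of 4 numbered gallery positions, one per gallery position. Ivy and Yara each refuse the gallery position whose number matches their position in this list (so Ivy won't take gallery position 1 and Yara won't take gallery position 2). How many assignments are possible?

14

Let Aᵢ (for i ∈ {1, 2}) be the placements that put person i in their forbidden gallery position. Any j of these fix j positions, leaving (4−j)! ways to fill the rest, and there are C(2,j) ways to pick which j.
By inclusion–exclusion, the number of valid placements is Σ_{j=0}^{2} (−1)^j C(2,j)·(4−j)!.
Computing: 24 − 12 + 2 = 14.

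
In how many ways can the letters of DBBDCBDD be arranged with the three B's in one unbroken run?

30

Treat the 3 copies of B as a single block. The multiset to arrange is then {BBB, C, D, D, D, D}, 6 items in all.
That gives (6)!/(4!) = 30 arrangements.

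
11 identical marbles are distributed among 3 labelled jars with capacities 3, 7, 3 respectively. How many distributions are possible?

6

Ignoring the caps, the number of non-negative solutions to x_1+…+x_3 = 11 is C(13,2) = 78.
Subtract solutions that violate a single cap (substitute x_i' = x_i − (cap_i+1)): x_1 ≥ 4 gives C(9,2) = 36; x_2 ≥ 8 gives C(5,2) = 10; x_3 ≥ 4 gives C(9,2) = 36. Together 82.
Add back pairs where two caps are both exceeded: 0 + 10 + 0 = 10.
By inclusion–exclusion the count is 78 − 82 + 10 = 6.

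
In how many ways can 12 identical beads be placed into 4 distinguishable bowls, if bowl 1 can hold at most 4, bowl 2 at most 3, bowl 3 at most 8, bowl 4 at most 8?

150

Ignoring the caps, the number of non-negative solutions to x_1+…+x_4 = 12 is C(15,3) = 455.
Subtract solutions that violate a single cap (substitute x_i' = x_i − (cap_i+1)): x_1 ≥ 5 gives C(10,3) = 120; x_2 ≥ 4 gives C(11,3) = 165; x_3 ≥ 9 gives C(6,3) = 20; x_4 ≥ 9 gives C(6,3) = 20. Together 325.
Add back pairs where two caps are both exceeded: 20 + 0 + 0 + 0 + 0 + 0 = 20.
By inclusion–exclusion the count is 455 − 325 + 20 = 150.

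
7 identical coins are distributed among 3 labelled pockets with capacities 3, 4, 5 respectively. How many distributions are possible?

17

Without the upper bounds there are C(9,2) = 36 ways to split 7 among 3 pockets.
Subtract solutions that violate a single cap (substitute x_i' = x_i − (cap_i+1)): x_1 ≥ 4 gives C(5,2) = 10; x_2 ≥ 5 gives C(4,2) = 6; x_3 ≥ 6 gives C(3,2) = 3. Together 19.
No two caps can be exceeded simultaneously, so the pair terms are all 0.
By inclusion–exclusion the count is 36 − 19 + 0 = 17.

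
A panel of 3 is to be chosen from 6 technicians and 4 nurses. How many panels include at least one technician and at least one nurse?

Total 3-person selections from all 10: C(10,3) = 120.
Subtract selections that omit an entire group: no technicians → C(4,3) = 4; no nurses → C(6,3) = 20.
Both groups omitted at once is impossible, so 120 − 24 = 96.

96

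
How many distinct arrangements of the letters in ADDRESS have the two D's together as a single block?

Treat the 2 copies of D as a single block. The multiset to arrange is then {DD, A, E, R, S, S}, 6 items in all.
That gives (6)!/(2!) = 360 arrangements.

360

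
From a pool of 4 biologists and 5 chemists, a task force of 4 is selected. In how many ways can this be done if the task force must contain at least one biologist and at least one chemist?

With no constraint there are C(9,4) = 126 possible selections.
Subtract selections that omit an entire group: no biologists → C(5,4) = 5; no chemists → C(4,4) = 1.
Both groups omitted at once is impossible, so 126 − 6 = 120.

120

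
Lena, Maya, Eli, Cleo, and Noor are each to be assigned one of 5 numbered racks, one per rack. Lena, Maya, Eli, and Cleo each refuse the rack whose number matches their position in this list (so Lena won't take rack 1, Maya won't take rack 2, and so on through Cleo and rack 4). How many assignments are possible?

53

Let Aᵢ (for 1 ≤ i ≤ 4) be the placements that put person i in their forbidden rack. Any j of these fix j positions, leaving (5−j)! ways to fill the rest, and there are C(4,j) ways to pick which j.
By inclusion–exclusion, the number of valid placements is Σ_{j=0}^{4} (−1)^j C(4,j)·(5−j)!.
Computing: 120 − 96 + 36 − 8 + 1 = 53.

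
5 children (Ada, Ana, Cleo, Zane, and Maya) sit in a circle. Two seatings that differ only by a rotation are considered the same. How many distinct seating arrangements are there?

24

Around a circle, 5 distinct people have 5!/5 = (4)! = 24 rotationally distinct seatings.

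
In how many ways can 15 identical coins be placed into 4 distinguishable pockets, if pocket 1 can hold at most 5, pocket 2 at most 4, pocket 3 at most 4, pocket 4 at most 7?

Without the upper bounds there are C(18,3) = 816 ways to split 15 among 4 pockets.
Subtract solutions that violate a single cap (substitute x_i' = x_i − (cap_i+1)): x_1 ≥ 6 gives C(12,3) = 220; x_2 ≥ 5 gives C(13,3) = 286; x_3 ≥ 5 gives C(13,3) = 286; x_4 ≥ 8 gives C(10,3) = 120. Together 912.
Add back pairs where two caps are both exceeded: 35 + 35 + 4 + 56 + 10 + 10 = 150.
By inclusion–exclusion the count is 816 − 912 + 150 = 54.

54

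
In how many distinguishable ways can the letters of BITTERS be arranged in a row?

2520

The 7 letters of BITTERS have repeats: T appearing twice.
The number of distinct arrangements is 7!/(2!) = 5040/2 = 2520.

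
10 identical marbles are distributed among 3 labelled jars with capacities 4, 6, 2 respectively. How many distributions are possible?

By stars and bars, unrestricted non-negative solutions to x_1+…+x_3 = 10 number C(10+2,2) = 66.
Subtract solutions that violate a single cap (substitute x_i' = x_i − (cap_i+1)): x_1 ≥ 5 gives C(7,2) = 21; x_2 ≥ 7 gives C(5,2) = 10; x_3 ≥ 3 gives C(9,2) = 36. Together 67.
Add back pairs where two caps are both exceeded: 0 + 6 + 1 = 7.
By inclusion–exclusion the count is 66 − 67 + 7 = 6.

6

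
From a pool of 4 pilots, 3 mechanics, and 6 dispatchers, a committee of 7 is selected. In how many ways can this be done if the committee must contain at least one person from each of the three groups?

Total 7-person selections from all 13: C(13,7) = 1716.
Subtract selections that omit an entire group: no pilots → C(9,7) = 36; no mechanics → C(10,7) = 120; no dispatchers → C(7,7) = 1.
Add back selections omitting two groups (i.e. drawn from a single group): C(4,7) + C(3,7) + C(6,7) = 0.
By inclusion–exclusion: 1716 − 157 + 0 = 1559.

1559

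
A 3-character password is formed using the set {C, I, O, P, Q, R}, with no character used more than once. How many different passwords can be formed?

This is a permutation of 3 out of 6: P(6,3) = 6!/3!.
6 × 5 × 4 = 120.

120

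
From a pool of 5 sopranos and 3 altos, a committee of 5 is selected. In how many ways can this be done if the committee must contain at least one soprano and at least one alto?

55

With no constraint there are C(8,5) = 56 possible selections.
Subtract selections that omit an entire group: no sopranos → C(3,5) = 0; no altos → C(5,5) = 1.
Both groups omitted at once is impossible, so 56 − 1 = 55.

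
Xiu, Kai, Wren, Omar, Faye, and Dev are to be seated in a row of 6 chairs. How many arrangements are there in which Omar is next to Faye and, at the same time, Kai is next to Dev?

96

Treat {Omar,Faye} as one block (2 orders) and {Kai,Dev} as another (2 orders).
That leaves 4 units to arrange: 2 × 2 × 4! = 4 × 24 = 96.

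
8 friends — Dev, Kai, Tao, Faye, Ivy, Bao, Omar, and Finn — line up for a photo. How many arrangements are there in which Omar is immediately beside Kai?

10080

Glue Omar and Kai into one block (2 internal orders), leaving 7 units to arrange in a row.
That gives 2 × 7! = 2 × 5040 = 10080.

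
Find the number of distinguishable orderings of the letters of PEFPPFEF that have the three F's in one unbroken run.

Treat the 3 copies of F as a single block. The multiset to arrange is then {FFF, E, E, P, P, P}, 6 items in all.
That gives (6)!/(3!·2!) = 60 arrangements.

60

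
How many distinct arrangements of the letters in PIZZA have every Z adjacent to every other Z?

Treat the 2 copies of Z as a single block. The multiset to arrange is then {ZZ, A, I, P}, 4 items in all.
All 4 items are distinct, so there are (4)! = 24 arrangements.

24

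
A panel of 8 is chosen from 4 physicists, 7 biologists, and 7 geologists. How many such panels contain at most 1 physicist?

16731

Split by how many physicists are chosen (0 through 1).
Sum: C(4,0)·C(14,8) + C(4,1)·C(14,7) = 3003 + 13728 = 16731.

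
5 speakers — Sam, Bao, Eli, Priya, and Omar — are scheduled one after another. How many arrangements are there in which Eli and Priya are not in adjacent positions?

72

There are 5! = 120 arrangements in all. If Eli and Priya are adjacent, merging them into one block gives 2·(4)! = 48 arrangements.
Complementary counting: 120 − 48 = 72.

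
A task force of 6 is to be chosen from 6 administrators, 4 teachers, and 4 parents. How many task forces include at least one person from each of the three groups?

2556

Total 6-person selections from all 14: C(14,6) = 3003.
Subtract selections that omit an entire group: no administrators → C(8,6) = 28; no teachers → C(10,6) = 210; no parents → C(10,6) = 210.
Add back selections omitting two groups (i.e. drawn from a single group): C(6,6) + C(4,6) + C(4,6) = 1.
By inclusion–exclusion: 3003 − 448 + 1 = 2556.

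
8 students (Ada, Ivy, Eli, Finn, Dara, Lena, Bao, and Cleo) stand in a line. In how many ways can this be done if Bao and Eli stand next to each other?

Treat {Bao, Eli} as a single unit. There are 7 units to order, and the pair itself can be ordered 2 ways.
That gives 2 × 7! = 2 × 5040 = 10080.

10080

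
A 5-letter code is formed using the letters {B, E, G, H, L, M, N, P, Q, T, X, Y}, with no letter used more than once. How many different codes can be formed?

95040

Choose and order 5 of the 12 symbols: the first letter has 12 options, the next 11, and so on down to 8.
12 × 11 × 10 × 9 × 8 = 95040.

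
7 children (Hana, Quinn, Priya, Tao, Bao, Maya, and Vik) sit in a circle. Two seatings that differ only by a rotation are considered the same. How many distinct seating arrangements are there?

Seat Hana anywhere (absorbing the rotational symmetry), then permute the other 6: (6)! = 720.

720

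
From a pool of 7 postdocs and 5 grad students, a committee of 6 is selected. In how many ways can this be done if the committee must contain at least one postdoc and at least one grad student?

917

With no constraint there are C(12,6) = 924 possible selections.
Selections missing a whole group: no postdocs → C(5,6) = 0; no grad students → C(7,6) = 7.
Both groups omitted at once is impossible, so 924 − 7 = 917.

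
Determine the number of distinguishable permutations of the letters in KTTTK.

Letter multiplicities in KTTTK: K×2, T×3.
So there are 5! / (3!·2!) = 10 distinguishable arrangements.

10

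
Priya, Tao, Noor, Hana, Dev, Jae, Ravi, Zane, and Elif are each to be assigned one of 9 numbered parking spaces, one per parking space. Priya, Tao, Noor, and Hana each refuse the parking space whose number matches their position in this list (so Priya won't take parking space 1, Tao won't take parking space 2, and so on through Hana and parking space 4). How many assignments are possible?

Let Aᵢ (for 1 ≤ i ≤ 4) be the placements that put person i in their forbidden parking space. Any j of these fix j positions, leaving (9−j)! ways to fill the rest, and there are C(4,j) ways to pick which j.
By inclusion–exclusion, the number of valid placements is Σ_{j=0}^{4} (−1)^j C(4,j)·(9−j)!.
Computing: 362880 − 161280 + 30240 − 2880 + 120 = 229080.

229080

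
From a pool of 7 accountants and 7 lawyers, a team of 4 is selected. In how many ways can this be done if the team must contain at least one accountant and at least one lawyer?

Total 4-person selections from all 14: C(14,4) = 1001.
Subtract selections that omit an entire group: no accountants → C(7,4) = 35; no lawyers → C(7,4) = 35.
Both groups omitted at once is impossible, so 1001 − 70 = 931.

931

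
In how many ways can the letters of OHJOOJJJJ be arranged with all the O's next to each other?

42

Treat the 3 copies of O as a single block. The multiset to arrange is then {OOO, H, J, J, J, J, J}, 7 items in all.
That gives (7)!/(5!) = 42 arrangements.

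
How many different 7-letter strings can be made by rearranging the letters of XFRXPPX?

420

The 7 letters of XFRXPPX have repeats: P appearing twice and X appearing 3 times.
So there are 7! / (3!·2!) = 420 distinguishable arrangements.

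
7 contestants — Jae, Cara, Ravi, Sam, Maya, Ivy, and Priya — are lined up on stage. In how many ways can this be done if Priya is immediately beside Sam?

Treat {Priya, Sam} as a single unit. There are 6 units to order, and the pair itself can be ordered 2 ways.
That gives 2 × 6! = 2 × 720 = 1440.

1440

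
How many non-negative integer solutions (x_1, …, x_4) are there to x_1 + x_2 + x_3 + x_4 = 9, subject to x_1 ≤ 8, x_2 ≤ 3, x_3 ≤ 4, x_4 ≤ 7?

125

By stars and bars, unrestricted non-negative solutions to x_1+…+x_4 = 9 number C(9+3,3) = 220.
Subtract solutions that violate a single cap (substitute x_i' = x_i − (cap_i+1)): x_1 ≥ 9 gives C(3,3) = 1; x_2 ≥ 4 gives C(8,3) = 56; x_3 ≥ 5 gives C(7,3) = 35; x_4 ≥ 8 gives C(4,3) = 4. Together 96.
Add back pairs where two caps are both exceeded: 0 + 0 + 0 + 1 + 0 + 0 = 1.
By inclusion–exclusion the count is 220 − 96 + 1 = 125.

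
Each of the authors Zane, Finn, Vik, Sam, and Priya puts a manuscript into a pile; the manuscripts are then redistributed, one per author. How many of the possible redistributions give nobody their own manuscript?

Count assignments avoiding every fixed point. For any j of the 5 authors fixed to their own manuscript, the other 5−j can be arranged in (5−j)! ways.
By inclusion–exclusion this is Σ_{j=0}^{5} (−1)^j C(5,j)·(5−j)!.
Computing: 120 − 120 + 60 − 20 + 5 − 1 = 44.

44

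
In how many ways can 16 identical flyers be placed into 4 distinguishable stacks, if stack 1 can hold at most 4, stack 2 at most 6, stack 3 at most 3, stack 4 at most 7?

By stars and bars, unrestricted non-negative solutions to x_1+…+x_4 = 16 number C(16+3,3) = 969.
Subtract solutions that violate a single cap (substitute x_i' = x_i − (cap_i+1)): x_1 ≥ 5 gives C(14,3) = 364; x_2 ≥ 7 gives C(12,3) = 220; x_3 ≥ 4 gives C(15,3) = 455; x_4 ≥ 8 gives C(11,3) = 165. Together 1204.
Add back pairs where two caps are both exceeded: 35 + 120 + 20 + 56 + 4 + 35 = 270.
Subtract triples: 1 + 0 + 0 + 0 = 1.
By inclusion–exclusion the count is 969 − 1204 + 270 − 1 = 34.

34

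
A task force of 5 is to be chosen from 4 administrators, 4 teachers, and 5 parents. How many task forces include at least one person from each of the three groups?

980

Unrestricted: C(13,5) = 1287 ways to pick any 5 of the 13.
Subtract selections that omit an entire group: no administrators → C(9,5) = 126; no teachers → C(9,5) = 126; no parents → C(8,5) = 56.
Add back selections omitting two groups (i.e. drawn from a single group): C(4,5) + C(4,5) + C(5,5) = 1.
By inclusion–exclusion: 1287 − 308 + 1 = 980.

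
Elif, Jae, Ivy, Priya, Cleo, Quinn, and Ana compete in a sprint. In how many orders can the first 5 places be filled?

This is an ordered selection of 5 from 7: P(7,5).
That gives 7 × 6 × 5 × 4 × 3 = 2520.

2520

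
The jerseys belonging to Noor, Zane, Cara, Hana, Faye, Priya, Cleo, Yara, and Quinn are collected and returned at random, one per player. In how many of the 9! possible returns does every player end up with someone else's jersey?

This is the derangement count D_9: permutations of 9 items with no fixed point.
By inclusion–exclusion this is Σ_{j=0}^{9} (−1)^j C(9,j)·(9−j)!.
Computing: 362880 − 362880 + 181440 − 60480 + 15120 − 3024 + 504 − 72 + 9 − 1 = 133496.

133496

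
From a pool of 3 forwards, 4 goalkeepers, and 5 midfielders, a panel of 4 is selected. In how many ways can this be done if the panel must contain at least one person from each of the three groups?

With no constraint there are C(12,4) = 495 possible selections.
Selections missing a whole group: no forwards → C(9,4) = 126; no goalkeepers → C(8,4) = 70; no midfielders → C(7,4) = 35.
Add back selections omitting two groups (i.e. drawn from a single group): C(3,4) + C(4,4) + C(5,4) = 6.
By inclusion–exclusion: 495 − 231 + 6 = 270.

270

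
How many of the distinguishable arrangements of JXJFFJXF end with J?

210

With the last slot taken by J, it remains to arrange the other 7 letters (XJFFJXF).
Those 7 letters have F appearing 3 times, J appearing twice, and X appearing twice, giving (7)!/(3!·2!·2!) = 210.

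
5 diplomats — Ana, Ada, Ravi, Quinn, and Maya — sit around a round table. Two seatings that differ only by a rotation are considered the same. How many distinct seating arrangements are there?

Fix one person's seat to break rotational symmetry; the remaining 4 people can be arranged in (4)! = 24 ways.

24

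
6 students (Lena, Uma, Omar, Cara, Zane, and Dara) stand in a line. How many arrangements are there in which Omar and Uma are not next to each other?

Of the 6! = 720 arrangements, those with Omar and Uma adjacent number 2 × 5! = 240 (treat the pair as a block with 2 internal orders).
So 720 − 240 = 480 arrangements keep them apart.

480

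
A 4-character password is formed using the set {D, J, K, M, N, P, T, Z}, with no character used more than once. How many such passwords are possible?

Choose and order 4 of the 8 symbols: the first character has 8 options, the next 7, then 6, 5.
That product is 8 × 7 × 6 × 5 = 1680.

1680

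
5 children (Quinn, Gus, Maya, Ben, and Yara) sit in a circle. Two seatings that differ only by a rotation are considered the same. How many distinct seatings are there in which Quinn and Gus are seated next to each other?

12

Glue Quinn and Gus into a block (2 internal orders). Seating 4 units around a circle gives (3)! arrangements.
So 2 × (3)! = 2 × 6 = 12.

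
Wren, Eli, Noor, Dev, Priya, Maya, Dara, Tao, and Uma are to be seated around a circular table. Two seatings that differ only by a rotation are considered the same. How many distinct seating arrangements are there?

40320

Seat Wren anywhere (absorbing the rotational symmetry), then permute the other 8: (8)! = 40320.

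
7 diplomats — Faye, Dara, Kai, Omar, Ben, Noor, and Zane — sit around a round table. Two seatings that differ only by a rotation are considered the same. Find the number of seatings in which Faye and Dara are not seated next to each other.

Without the restriction there are (6)! = 720 seatings.
Seatings with Faye beside Dara: treat them as a block with 2 internal orders, giving 2 × (5)! = 240.
Subtracting, 720 − 240 = 480.

480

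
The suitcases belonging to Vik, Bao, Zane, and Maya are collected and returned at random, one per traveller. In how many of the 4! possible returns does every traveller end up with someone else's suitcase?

Count assignments avoiding every fixed point. For any j of the 4 travellers fixed to their own suitcase, the other 4−j can be arranged in (4−j)! ways.
By inclusion–exclusion this is Σ_{j=0}^{4} (−1)^j C(4,j)·(4−j)!.
Computing: 24 − 24 + 12 − 4 + 1 = 9.

9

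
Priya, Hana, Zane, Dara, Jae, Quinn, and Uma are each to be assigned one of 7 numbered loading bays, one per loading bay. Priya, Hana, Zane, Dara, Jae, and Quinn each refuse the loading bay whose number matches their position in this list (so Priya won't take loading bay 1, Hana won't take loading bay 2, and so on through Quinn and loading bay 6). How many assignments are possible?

Let Aᵢ (for 1 ≤ i ≤ 6) be the placements that put person i in their forbidden loading bay. Any j of these fix j positions, leaving (7−j)! ways to fill the rest, and there are C(6,j) ways to pick which j.
By inclusion–exclusion, the number of valid placements is Σ_{j=0}^{6} (−1)^j C(6,j)·(7−j)!.
Computing: 5040 − 4320 + 1800 − 480 + 90 − 12 + 1 = 2119.

2119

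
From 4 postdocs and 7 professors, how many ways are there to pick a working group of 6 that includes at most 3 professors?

161

Split by how many professors are chosen (0 through 3).
Sum: C(7,0)·C(4,6) + C(7,1)·C(4,5) + C(7,2)·C(4,4) + C(7,3)·C(4,3) = 0 + 0 + 21 + 140 = 161.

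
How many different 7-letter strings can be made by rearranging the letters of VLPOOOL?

VLPOOOL has 7 letters with L appearing twice and O appearing 3 times.
So there are 7! / (3!·2!) = 420 distinguishable arrangements.

420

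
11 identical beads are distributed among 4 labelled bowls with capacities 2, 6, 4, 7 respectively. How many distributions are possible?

85

Ignoring the caps, the number of non-negative solutions to x_1+…+x_4 = 11 is C(14,3) = 364.
Subtract solutions that violate a single cap (substitute x_i' = x_i − (cap_i+1)): x_1 ≥ 3 gives C(11,3) = 165; x_2 ≥ 7 gives C(7,3) = 35; x_3 ≥ 5 gives C(9,3) = 84; x_4 ≥ 8 gives C(6,3) = 20. Together 304.
Add back pairs where two caps are both exceeded: 4 + 20 + 1 + 0 + 0 + 0 = 25.
By inclusion–exclusion the count is 364 − 304 + 25 = 85.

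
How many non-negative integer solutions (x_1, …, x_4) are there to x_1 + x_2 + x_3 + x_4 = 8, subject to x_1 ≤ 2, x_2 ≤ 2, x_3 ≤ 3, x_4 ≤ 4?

By stars and bars, unrestricted non-negative solutions to x_1+…+x_4 = 8 number C(8+3,3) = 165.
Subtract solutions that violate a single cap (substitute x_i' = x_i − (cap_i+1)): x_1 ≥ 3 gives C(8,3) = 56; x_2 ≥ 3 gives C(8,3) = 56; x_3 ≥ 4 gives C(7,3) = 35; x_4 ≥ 5 gives C(6,3) = 20. Together 167.
Add back pairs where two caps are both exceeded: 10 + 4 + 1 + 4 + 1 + 0 = 20.
By inclusion–exclusion the count is 165 − 167 + 20 = 18.

18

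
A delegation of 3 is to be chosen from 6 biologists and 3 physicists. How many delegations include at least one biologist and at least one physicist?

63

Unrestricted: C(9,3) = 84 ways to pick any 3 of the 9.
Selections missing a whole group: no biologists → C(3,3) = 1; no physicists → C(6,3) = 20.
Both groups omitted at once is impossible, so 84 − 21 = 63.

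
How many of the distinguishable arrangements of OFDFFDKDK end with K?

1120

Fix K in the last position and arrange the remaining 8 letters.
Those 8 letters have D appearing 3 times and F appearing 3 times, giving (8)!/(3!·3!) = 1120.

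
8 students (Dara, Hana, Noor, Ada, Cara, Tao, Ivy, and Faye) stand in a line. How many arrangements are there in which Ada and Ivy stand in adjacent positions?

10080

Glue Ada and Ivy into one block (2 internal orders), leaving 7 units to arrange in a row.
That gives 2 × 7! = 2 × 5040 = 10080.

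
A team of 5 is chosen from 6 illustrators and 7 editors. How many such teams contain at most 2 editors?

531

Split by how many editors are chosen (0 through 2).
Sum: C(7,0)·C(6,5) + C(7,1)·C(6,4) + C(7,2)·C(6,3) = 6 + 105 + 420 = 531.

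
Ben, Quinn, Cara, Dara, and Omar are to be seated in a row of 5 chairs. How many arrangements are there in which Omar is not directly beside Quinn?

72

Of the 5! = 120 arrangements, those with Omar and Quinn adjacent number 2 × 4! = 48 (treat the pair as a block with 2 internal orders).
So 120 − 48 = 72 arrangements keep them apart.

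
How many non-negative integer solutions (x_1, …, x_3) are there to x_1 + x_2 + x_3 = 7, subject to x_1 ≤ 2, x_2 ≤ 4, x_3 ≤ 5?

12

Ignoring the caps, the number of non-negative solutions to x_1+…+x_3 = 7 is C(9,2) = 36.
Subtract solutions that violate a single cap (substitute x_i' = x_i − (cap_i+1)): x_1 ≥ 3 gives C(6,2) = 15; x_2 ≥ 5 gives C(4,2) = 6; x_3 ≥ 6 gives C(3,2) = 3. Together 24.
No two caps can be exceeded simultaneously, so the pair terms are all 0.
By inclusion–exclusion the count is 36 − 24 + 0 = 12.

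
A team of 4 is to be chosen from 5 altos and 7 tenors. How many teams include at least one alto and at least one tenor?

With no constraint there are C(12,4) = 495 possible selections.
Subtract selections that omit an entire group: no altos → C(7,4) = 35; no tenors → C(5,4) = 5.
Both groups omitted at once is impossible, so 495 − 40 = 455.

455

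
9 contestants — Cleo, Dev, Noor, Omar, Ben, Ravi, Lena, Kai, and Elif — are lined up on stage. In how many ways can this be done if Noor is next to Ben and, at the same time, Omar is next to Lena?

Treat {Noor,Ben} as one block (2 orders) and {Omar,Lena} as another (2 orders).
That leaves 7 units to arrange: 2 × 2 × 7! = 4 × 5040 = 20160.

20160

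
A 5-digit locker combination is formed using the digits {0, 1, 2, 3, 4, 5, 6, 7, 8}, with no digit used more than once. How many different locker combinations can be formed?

15120

Choose and order 5 of the 9 symbols: the first digit has 9 options, the next 8, and so on down to 5.
9 × 8 × 7 × 6 × 5 = 15120.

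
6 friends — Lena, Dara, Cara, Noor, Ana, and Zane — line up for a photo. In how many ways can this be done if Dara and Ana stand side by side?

Place the 4 others and the Dara-Ana pair as 5 objects in a line; the pair has 2 internal arrangements.
So the count is 2·(5)! = 240.

240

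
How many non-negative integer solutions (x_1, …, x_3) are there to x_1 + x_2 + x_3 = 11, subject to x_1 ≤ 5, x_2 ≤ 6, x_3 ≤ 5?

Without the upper bounds there are C(13,2) = 78 ways to split 11 among 3 variables.
Subtract solutions that violate a single cap (substitute x_i' = x_i − (cap_i+1)): x_1 ≥ 6 gives C(7,2) = 21; x_2 ≥ 7 gives C(6,2) = 15; x_3 ≥ 6 gives C(7,2) = 21. Together 57.
No two caps can be exceeded simultaneously, so the pair terms are all 0.
By inclusion–exclusion the count is 78 − 57 + 0 = 21.

21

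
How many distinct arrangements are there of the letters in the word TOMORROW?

The 8 letters of TOMORROW have repeats: O appearing 3 times and R appearing twice.
So there are 8! / (3!·2!) = 3360 distinguishable arrangements.

3360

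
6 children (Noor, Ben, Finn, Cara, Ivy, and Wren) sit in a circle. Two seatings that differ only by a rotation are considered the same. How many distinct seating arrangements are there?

120

Fix one person's seat to break rotational symmetry; the remaining 5 people can be arranged in (5)! = 120 ways.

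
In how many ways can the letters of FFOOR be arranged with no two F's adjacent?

18

Total arrangements of FFOOR: 5!/(2!·2!) = 30.
Arrangements with the F's together: treat FF as one letter, giving (4)!/(2!) = 12.
Hence 30 − 12 = 18.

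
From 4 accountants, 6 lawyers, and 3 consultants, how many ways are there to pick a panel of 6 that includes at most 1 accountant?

588

Split by how many accountants are chosen (0 through 1).
Sum: C(4,0)·C(9,6) + C(4,1)·C(9,5) = 84 + 504 = 588.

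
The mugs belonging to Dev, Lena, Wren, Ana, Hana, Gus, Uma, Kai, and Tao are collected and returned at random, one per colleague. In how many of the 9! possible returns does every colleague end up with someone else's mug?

133496

Count assignments avoiding every fixed point. For any j of the 9 colleagues fixed to their own mug, the other 9−j can be arranged in (9−j)! ways.
By inclusion–exclusion this is Σ_{j=0}^{9} (−1)^j C(9,j)·(9−j)!.
Computing: 362880 − 362880 + 181440 − 60480 + 15120 − 3024 + 504 − 72 + 9 − 1 = 133496.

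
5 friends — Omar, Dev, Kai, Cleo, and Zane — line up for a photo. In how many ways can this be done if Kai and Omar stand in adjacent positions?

Treat {Kai, Omar} as a single unit. There are 4 units to order, and the pair itself can be ordered 2 ways.
So the count is 2·(4)! = 48.

48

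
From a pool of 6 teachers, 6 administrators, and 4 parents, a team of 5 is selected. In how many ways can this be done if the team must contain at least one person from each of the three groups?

3084

Total 5-person selections from all 16: C(16,5) = 4368.
Subtract selections that omit an entire group: no teachers → C(10,5) = 252; no administrators → C(10,5) = 252; no parents → C(12,5) = 792.
Add back selections omitting two groups (i.e. drawn from a single group): C(6,5) + C(6,5) + C(4,5) = 12.
By inclusion–exclusion: 4368 − 1296 + 12 = 3084.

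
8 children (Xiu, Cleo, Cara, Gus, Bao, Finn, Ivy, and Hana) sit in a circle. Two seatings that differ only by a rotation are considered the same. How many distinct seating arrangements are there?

Around a circle, 8 distinct people have 8!/8 = (7)! = 5040 rotationally distinct seatings.

5040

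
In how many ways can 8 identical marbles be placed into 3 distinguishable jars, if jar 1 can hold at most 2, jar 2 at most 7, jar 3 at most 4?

14

Ignoring the caps, the number of non-negative solutions to x_1+…+x_3 = 8 is C(10,2) = 45.
Subtract solutions that violate a single cap (substitute x_i' = x_i − (cap_i+1)): x_1 ≥ 3 gives C(7,2) = 21; x_2 ≥ 8 gives C(2,2) = 1; x_3 ≥ 5 gives C(5,2) = 10. Together 32.
Add back pairs where two caps are both exceeded: 0 + 1 + 0 = 1.
By inclusion–exclusion the count is 45 − 32 + 1 = 14.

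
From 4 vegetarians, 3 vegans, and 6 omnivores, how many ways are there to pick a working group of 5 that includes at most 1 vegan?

Split by how many vegans are chosen (0 through 1).
Sum: C(3,0)·C(10,5) + C(3,1)·C(10,4) = 252 + 630 = 882.

882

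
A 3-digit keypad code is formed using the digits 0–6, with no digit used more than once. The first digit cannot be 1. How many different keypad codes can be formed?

180

The first digit has 7−1 = 6 choices (anything except 1).
The remaining 2 digits are filled from the other 6 symbols without repetition: 6 × 5 = 30.
Total: 6 × 30 = 180.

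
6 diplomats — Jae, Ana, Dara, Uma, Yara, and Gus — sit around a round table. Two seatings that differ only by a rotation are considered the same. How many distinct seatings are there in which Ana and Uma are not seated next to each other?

Without the restriction there are (5)! = 120 seatings.
Those with Ana next to Uma: fuse the pair into one unit and seat 5 units around a circle — 2·(4)! = 48.
Subtracting, 120 − 48 = 72.

72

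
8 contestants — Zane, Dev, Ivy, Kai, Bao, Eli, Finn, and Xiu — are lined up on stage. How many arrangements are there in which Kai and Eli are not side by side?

There are 8! = 40320 arrangements in all. If Kai and Eli are adjacent, merging them into one block gives 2·(7)! = 10080 arrangements.
Complementary counting: 40320 − 10080 = 30240.

30240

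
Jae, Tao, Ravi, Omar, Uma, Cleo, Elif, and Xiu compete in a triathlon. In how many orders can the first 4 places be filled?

There are 8 choices for 1st place, 7 for 2nd, and so on down to 5 for position 4.
That gives 8 × 7 × 6 × 5 = 1680.

1680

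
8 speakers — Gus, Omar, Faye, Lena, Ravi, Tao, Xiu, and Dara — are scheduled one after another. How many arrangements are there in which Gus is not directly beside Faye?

There are 8! = 40320 arrangements in all. If Gus and Faye are adjacent, merging them into one block gives 2·(7)! = 10080 arrangements.
Complementary counting: 40320 − 10080 = 30240.

30240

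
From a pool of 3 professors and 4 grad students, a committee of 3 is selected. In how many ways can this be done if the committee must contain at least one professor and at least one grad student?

30

Total 3-person selections from all 7: C(7,3) = 35.
Subtract selections that omit an entire group: no professors → C(4,3) = 4; no grad students → C(3,3) = 1.
Both groups omitted at once is impossible, so 35 − 5 = 30.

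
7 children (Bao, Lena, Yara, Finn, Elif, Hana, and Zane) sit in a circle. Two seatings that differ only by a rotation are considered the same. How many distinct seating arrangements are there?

720

Seat Bao anywhere (absorbing the rotational symmetry), then permute the other 6: (6)! = 720.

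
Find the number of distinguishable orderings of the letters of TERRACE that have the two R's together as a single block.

360

Treat the 2 copies of R as a single block. The multiset to arrange is then {RR, A, C, E, E, T}, 6 items in all.
That gives (6)!/(2!) = 360 arrangements.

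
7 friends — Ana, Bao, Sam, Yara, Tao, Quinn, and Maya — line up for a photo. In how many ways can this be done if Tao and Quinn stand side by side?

1440

Place the 5 others and the Tao-Quinn pair as 6 objects in a line; the pair has 2 internal arrangements.
That gives 2 × 6! = 2 × 720 = 1440.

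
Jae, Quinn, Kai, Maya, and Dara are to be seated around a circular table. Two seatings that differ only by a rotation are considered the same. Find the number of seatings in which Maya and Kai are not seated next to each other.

Without the restriction there are (4)! = 24 seatings.
Those with Maya next to Kai: fuse the pair into one unit and seat 4 units around a circle — 2·(3)! = 12.
Subtracting, 24 − 12 = 12.

12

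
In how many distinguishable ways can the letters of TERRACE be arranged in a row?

1260

The 7 letters of TERRACE have repeats: E appearing twice and R appearing twice.
So there are 7! / (2!·2!) = 1260 distinguishable arrangements.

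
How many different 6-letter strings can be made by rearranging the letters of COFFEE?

Letter multiplicities in COFFEE: C×1, E×2, F×2, O×1.
Dividing 6! = 720 by 2!·2! = 4 for the repeated letters gives 180.

180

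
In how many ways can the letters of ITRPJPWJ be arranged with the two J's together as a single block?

Treat the 2 copies of J as a single block. The multiset to arrange is then {JJ, I, P, P, R, T, W}, 7 items in all.
That gives (7)!/(2!) = 2520 arrangements.

2520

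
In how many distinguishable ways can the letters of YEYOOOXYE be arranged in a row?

Letter multiplicities in YEYOOOXYE: E×2, O×3, X×1, Y×3.
Dividing 9! = 362880 by 3!·3!·2! = 72 for the repeated letters gives 5040.

5040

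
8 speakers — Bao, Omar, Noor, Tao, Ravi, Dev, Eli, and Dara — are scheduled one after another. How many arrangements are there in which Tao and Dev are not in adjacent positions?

Of the 8! = 40320 arrangements, those with Tao and Dev adjacent number 2 × 7! = 10080 (treat the pair as a block with 2 internal orders).
So 40320 − 10080 = 30240 arrangements keep them apart.

30240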